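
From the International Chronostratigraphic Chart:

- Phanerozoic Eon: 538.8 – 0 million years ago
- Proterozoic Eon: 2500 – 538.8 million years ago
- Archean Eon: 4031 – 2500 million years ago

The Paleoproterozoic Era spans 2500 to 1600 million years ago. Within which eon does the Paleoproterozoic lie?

Proterozoic

The Paleoproterozoic (2500–1600 Ma) lies entirely within 2500–538.8 Ma, the Proterozoic Eon.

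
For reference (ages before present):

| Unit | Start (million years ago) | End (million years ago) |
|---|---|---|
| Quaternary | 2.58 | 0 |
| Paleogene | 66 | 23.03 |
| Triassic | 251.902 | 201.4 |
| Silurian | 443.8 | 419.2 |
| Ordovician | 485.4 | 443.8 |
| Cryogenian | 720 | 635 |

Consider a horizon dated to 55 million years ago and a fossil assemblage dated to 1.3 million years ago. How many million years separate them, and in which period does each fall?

Elapsed time: 55 − 1.3 = 53.7 Myr.
55 Ma lies within 66–23.03 Ma: Paleogene.
1.3 Ma lies within 2.58–0 Ma: Quaternary.

53.7 million years apart; the first in the Paleogene, the second in the Quaternary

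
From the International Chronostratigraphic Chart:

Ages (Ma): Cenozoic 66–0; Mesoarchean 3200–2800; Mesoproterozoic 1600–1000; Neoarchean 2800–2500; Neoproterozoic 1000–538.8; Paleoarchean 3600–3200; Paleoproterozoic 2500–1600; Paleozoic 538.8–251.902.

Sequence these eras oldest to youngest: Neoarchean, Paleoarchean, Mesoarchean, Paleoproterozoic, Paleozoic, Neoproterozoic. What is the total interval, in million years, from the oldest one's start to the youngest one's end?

From the excerpt: Neoarchean 2800–2500; Paleoarchean 3600–3200; Mesoarchean 3200–2800; Paleoproterozoic 2500–1600; Paleozoic 538.8–251.902; Neoproterozoic 1000–538.8 (Ma).
Larger Ma is earlier, so the oldest is Paleoarchean and the youngest is Paleozoic; oldest to youngest: Paleoarchean, Mesoarchean, Neoarchean, Paleoproterozoic, Neoproterozoic, Paleozoic.
Oldest start 3600 minus youngest end 251.902 gives 3348.098 Myr overall.

Paleoarchean → Mesoarchean → Neoarchean → Paleoproterozoic → Neoproterozoic → Paleozoic; total span 3348.098 Myr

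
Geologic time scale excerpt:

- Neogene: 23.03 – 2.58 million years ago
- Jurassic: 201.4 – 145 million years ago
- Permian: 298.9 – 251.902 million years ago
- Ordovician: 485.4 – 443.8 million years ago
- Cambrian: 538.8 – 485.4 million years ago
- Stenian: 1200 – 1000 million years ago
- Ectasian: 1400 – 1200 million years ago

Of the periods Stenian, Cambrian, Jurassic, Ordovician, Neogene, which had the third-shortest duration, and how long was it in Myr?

Start − end for each: Stenian 1200 − 1000 = 200; Cambrian 538.8 − 485.4 = 53.4; Jurassic 201.4 − 145 = 56.4; Ordovician 485.4 − 443.8 = 41.6; Neogene 23.03 − 2.58 = 20.45.
Ranking these from shortest: Neogene < Ordovician < Cambrian < Jurassic < Stenian.
Position 3 in that ranking is Cambrian, which lasted 53.4 Myr.

Cambrian, 53.4 million years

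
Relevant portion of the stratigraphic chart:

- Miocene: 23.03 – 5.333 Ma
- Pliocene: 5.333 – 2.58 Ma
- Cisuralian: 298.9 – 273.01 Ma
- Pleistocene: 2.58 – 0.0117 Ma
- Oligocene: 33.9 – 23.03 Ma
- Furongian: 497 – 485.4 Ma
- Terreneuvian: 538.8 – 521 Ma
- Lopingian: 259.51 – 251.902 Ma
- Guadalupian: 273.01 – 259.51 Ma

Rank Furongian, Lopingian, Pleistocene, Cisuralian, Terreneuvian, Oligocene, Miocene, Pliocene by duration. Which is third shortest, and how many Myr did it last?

Start − end for each: Furongian 497 − 485.4 = 11.6; Lopingian 259.51 − 251.902 = 7.608; Pleistocene 2.58 − 0.0117 = 2.5683; Cisuralian 298.9 − 273.01 = 25.89; Terreneuvian 538.8 − 521 = 17.8; Oligocene 33.9 − 23.03 = 10.87; Miocene 23.03 − 5.333 = 17.697; Pliocene 5.333 − 2.58 = 2.753.
Ranking these from shortest: Pleistocene < Pliocene < Lopingian < Oligocene < Furongian < Miocene < Terreneuvian < Cisuralian.
Position 3 in that ranking is Lopingian, which lasted 7.608 Myr.

Lopingian, 7.608 million years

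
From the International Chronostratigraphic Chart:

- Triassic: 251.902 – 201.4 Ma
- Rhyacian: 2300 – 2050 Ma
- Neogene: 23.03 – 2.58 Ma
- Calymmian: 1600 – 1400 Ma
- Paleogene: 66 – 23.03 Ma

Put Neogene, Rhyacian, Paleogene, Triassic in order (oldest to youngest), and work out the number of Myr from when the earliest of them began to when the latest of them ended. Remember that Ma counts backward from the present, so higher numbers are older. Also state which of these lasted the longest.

From the excerpt: Neogene 23.03–2.58; Rhyacian 2300–2050; Paleogene 66–23.03; Triassic 251.902–201.4 (Ma).
Larger Ma is earlier, so the oldest is Rhyacian and the youngest is Neogene; oldest to youngest: Rhyacian, Triassic, Paleogene, Neogene.
Oldest start 2300 minus youngest end 2.58 gives 2297.42 Myr overall.
Individual lengths (start − end): Neogene 20.45; Paleogene 42.97; Triassic 50.502; Rhyacian 250. The largest is Rhyacian at 250 Myr.

Rhyacian, Triassic, Paleogene, Neogene; total span 2297.42 Myr; longest is Rhyacian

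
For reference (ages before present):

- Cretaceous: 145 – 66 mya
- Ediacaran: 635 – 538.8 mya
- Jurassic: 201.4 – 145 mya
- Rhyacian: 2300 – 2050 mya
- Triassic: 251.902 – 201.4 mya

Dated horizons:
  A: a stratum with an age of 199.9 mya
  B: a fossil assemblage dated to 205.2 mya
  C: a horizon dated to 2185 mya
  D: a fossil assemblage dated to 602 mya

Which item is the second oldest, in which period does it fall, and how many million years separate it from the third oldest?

D, in the Ediacaran; 396.8 million years to B

Larger Ma means older, so oldest first: C 2185 > D 602 > B 205.2 > A 199.9.
Counting 2 along gives D (602 Ma); the excerpt puts that inside the Ediacaran, 635–538.8 Ma.
Next in line is B (205.2 Ma), and 602 − 205.2 = 396.8 Myr.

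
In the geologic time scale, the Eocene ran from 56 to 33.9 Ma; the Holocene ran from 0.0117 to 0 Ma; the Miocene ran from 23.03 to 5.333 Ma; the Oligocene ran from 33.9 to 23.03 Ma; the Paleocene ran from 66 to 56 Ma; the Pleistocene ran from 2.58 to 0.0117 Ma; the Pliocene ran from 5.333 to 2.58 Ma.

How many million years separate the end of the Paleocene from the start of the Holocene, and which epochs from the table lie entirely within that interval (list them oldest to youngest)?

55.9883 million years; Eocene, Oligocene, Miocene, Pliocene, Pleistocene

End of Paleocene = 56 Ma; start of Holocene = 0.0117 Ma.
Gap = 56 − 0.0117 = 55.9883 Myr.
Epochs wholly inside 56–0.0117 Ma: Eocene (56–33.9), Oligocene (33.9–23.03), Miocene (23.03–5.333), Pliocene (5.333–2.58), Pleistocene (2.58–0.0117).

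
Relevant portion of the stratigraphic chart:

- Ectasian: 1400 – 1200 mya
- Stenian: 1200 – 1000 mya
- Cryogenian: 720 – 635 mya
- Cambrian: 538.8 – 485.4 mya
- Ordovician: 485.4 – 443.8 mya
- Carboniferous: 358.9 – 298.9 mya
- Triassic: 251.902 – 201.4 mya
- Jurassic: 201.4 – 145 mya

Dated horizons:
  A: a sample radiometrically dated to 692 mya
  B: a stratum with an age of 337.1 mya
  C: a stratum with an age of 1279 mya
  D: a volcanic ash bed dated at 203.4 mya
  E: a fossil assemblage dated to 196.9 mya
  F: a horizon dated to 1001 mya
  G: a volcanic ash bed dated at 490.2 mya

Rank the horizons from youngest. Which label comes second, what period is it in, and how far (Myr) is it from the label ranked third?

D, in the Triassic; 133.7 million years to B

Smaller Ma means younger, so youngest first: E 196.9 < D 203.4 < B 337.1 < G 490.2 < A 692 < F 1001 < C 1279.
Counting 2 along gives D (203.4 Ma); the excerpt puts that inside the Triassic, 251.902–201.4 Ma.
Next in line is B (337.1 Ma), and 337.1 − 203.4 = 133.7 Myr.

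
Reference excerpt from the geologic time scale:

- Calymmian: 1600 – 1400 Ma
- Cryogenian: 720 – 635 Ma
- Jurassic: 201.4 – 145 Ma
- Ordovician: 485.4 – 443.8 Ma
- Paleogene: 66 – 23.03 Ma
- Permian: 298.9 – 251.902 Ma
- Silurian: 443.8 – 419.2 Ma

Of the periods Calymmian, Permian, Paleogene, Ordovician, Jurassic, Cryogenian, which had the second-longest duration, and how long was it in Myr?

Durations: Calymmian 200; Permian 46.998; Paleogene 42.97; Ordovician 41.6; Jurassic 56.4; Cryogenian 85 Myr.
Sorted longest-first: Calymmian (200), Cryogenian (85), Jurassic (56.4), Permian (46.998), Paleogene (42.97), Ordovician (41.6).
The second longest is Cryogenian at 85 Myr.

Cryogenian, 85 million years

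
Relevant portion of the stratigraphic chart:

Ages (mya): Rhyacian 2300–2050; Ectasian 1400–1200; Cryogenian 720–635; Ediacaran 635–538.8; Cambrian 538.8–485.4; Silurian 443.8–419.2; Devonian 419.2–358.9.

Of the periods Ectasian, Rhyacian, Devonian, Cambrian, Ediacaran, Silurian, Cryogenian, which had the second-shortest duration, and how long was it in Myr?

Cambrian, 53.4 million years

Start − end for each: Ectasian 1400 − 1200 = 200; Rhyacian 2300 − 2050 = 250; Devonian 419.2 − 358.9 = 60.3; Cambrian 538.8 − 485.4 = 53.4; Ediacaran 635 − 538.8 = 96.2; Silurian 443.8 − 419.2 = 24.6; Cryogenian 720 − 635 = 85.
Ranking these from shortest: Silurian < Cambrian < Devonian < Cryogenian < Ediacaran < Ectasian < Rhyacian.
Position 2 in that ranking is Cambrian, which lasted 53.4 Myr.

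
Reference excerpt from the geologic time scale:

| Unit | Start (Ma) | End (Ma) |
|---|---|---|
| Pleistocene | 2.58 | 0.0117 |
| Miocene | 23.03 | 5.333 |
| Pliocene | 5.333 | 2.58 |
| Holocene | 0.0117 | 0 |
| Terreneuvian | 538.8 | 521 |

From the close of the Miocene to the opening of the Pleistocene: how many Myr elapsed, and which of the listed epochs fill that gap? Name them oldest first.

End of Miocene = 5.333 Ma; start of Pleistocene = 2.58 Ma.
Gap = 5.333 − 2.58 = 2.753 Myr.
Epochs wholly inside 5.333–2.58 Ma: Pliocene (5.333–2.58).

2.753 million years; Pliocene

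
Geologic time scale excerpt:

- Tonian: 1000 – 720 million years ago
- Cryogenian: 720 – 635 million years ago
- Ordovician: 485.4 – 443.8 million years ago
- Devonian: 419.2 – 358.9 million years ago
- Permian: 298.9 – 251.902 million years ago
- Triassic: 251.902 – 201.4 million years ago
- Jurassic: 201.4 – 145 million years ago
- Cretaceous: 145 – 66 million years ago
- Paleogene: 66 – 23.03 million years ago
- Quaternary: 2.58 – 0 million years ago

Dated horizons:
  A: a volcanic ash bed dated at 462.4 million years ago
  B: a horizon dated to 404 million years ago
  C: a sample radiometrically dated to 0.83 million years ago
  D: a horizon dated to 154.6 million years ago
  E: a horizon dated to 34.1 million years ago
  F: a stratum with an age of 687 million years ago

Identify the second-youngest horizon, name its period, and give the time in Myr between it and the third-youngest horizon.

Sorted youngest-first by Ma: C (0.83), E (34.1), D (154.6), B (404), A (462.4), F (687).
The second youngest is E at 34.1 Ma, which lies in 66–23.03 Ma: the Paleogene.
The third youngest is D at 154.6 Ma; separation = |34.1 − 154.6| = 120.5 Myr.

E, in the Paleogene; 120.5 million years to D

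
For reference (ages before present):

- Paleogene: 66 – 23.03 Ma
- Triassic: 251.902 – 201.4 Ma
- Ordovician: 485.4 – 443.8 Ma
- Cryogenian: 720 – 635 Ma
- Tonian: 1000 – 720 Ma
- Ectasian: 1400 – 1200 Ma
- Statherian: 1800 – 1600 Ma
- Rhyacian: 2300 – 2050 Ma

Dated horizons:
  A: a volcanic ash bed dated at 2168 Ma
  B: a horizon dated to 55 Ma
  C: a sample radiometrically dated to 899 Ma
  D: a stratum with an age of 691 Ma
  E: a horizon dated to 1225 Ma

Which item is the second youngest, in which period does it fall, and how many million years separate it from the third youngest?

D, in the Cryogenian; 208 million years to C

Smaller Ma means younger, so youngest first: B 55 < D 691 < C 899 < E 1225 < A 2168.
Counting 2 along gives D (691 Ma); the excerpt puts that inside the Cryogenian, 720–635 Ma.
Next in line is C (899 Ma), and 899 − 691 = 208 Myr.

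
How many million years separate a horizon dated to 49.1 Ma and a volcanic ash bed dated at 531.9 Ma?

482.8 million years

531.9 − 49.1 = 482.8 million years.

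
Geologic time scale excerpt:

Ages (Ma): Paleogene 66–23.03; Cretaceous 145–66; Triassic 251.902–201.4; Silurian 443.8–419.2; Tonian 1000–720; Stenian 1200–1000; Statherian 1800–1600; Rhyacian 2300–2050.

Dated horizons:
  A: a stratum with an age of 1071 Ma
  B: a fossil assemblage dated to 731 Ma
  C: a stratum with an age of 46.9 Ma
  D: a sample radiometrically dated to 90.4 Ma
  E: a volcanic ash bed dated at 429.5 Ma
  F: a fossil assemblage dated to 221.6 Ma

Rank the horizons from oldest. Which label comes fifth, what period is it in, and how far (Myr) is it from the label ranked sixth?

D, in the Cretaceous; 43.5 million years to C

Sorted oldest-first by Ma: A (1071), B (731), E (429.5), F (221.6), D (90.4), C (46.9).
The fifth oldest is D at 90.4 Ma, which lies in 145–66 Ma: the Cretaceous.
The sixth oldest is C at 46.9 Ma; separation = |90.4 − 46.9| = 43.5 Myr.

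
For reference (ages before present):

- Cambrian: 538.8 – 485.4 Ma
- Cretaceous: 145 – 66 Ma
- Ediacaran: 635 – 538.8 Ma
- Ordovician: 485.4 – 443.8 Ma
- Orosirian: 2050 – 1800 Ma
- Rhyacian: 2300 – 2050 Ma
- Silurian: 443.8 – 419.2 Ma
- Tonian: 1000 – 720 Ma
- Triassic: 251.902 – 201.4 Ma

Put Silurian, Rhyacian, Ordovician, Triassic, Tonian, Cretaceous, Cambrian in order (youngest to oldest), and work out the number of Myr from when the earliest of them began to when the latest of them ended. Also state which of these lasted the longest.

Cretaceous, Triassic, Silurian, Ordovician, Cambrian, Tonian, Rhyacian; total span 2234 Myr; longest is Tonian

From the excerpt: Silurian 443.8–419.2; Rhyacian 2300–2050; Ordovician 485.4–443.8; Triassic 251.902–201.4; Tonian 1000–720; Cretaceous 145–66; Cambrian 538.8–485.4 (Ma).
Larger Ma is earlier, so the oldest is Rhyacian and the youngest is Cretaceous; youngest to oldest: Cretaceous, Triassic, Silurian, Ordovician, Cambrian, Tonian, Rhyacian.
Oldest start 2300 minus youngest end 66 gives 2234 Myr overall.
Individual lengths (start − end): Silurian 24.6; Rhyacian 250; Ordovician 41.6; Tonian 280; Triassic 50.502; Cretaceous 79; Cambrian 53.4. The largest is Tonian at 280 Myr.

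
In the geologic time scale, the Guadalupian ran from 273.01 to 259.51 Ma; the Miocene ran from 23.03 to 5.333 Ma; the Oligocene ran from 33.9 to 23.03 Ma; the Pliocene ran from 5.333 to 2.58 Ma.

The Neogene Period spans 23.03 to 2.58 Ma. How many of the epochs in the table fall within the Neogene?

2

Epochs inside 23.03–2.58 Ma: Miocene, Pliocene — 2 in total.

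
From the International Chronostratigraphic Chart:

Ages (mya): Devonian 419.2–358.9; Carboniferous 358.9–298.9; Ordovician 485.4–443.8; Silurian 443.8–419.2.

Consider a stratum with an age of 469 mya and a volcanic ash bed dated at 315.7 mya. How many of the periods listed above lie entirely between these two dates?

2

The older date is 469 Ma and the younger is 315.7 Ma.
Periods with start < 469 and end > 315.7 Ma: Silurian (443.8–419.2), Devonian (419.2–358.9).
That is 2 complete periods.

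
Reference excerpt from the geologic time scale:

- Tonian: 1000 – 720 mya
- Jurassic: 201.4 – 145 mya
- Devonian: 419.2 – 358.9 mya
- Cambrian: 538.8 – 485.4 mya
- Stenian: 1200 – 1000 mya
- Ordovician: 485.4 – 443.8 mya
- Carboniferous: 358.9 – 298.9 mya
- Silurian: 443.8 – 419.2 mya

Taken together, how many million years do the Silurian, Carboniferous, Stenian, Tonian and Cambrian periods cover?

Duration is start − end for each: (443.8 − 419.2) + (358.9 − 298.9) + (1200 − 1000) + (1000 − 720) + (538.8 − 485.4).
That is 24.6 + 60 + 200 + 280 + 53.4, which totals 618 million years.

618 million years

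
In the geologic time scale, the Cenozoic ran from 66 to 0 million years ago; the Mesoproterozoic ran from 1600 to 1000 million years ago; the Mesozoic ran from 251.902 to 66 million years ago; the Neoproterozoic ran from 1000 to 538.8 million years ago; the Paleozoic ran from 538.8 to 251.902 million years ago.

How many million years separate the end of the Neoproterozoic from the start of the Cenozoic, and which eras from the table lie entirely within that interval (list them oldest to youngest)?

472.8 million years; Paleozoic, Mesozoic

The Neoproterozoic closes at 538.8 Ma and the Cenozoic opens at 66 Ma, so the interval is 538.8 − 66 = 472.8 Myr.
An era fits inside if it starts at or after 538.8 Ma and ends at or before 66 Ma; oldest first that gives Paleozoic, Mesozoic.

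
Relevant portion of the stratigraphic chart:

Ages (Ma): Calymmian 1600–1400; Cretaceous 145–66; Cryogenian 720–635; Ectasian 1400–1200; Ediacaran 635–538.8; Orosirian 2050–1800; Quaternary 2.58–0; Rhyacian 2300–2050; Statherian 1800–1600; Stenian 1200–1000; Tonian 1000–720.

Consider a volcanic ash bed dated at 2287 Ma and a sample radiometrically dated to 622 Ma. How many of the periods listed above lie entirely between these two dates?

2287 Ma sits inside the Rhyacian (2300–2050) and 622 Ma inside the Ediacaran (635–538.8); neither of those is wholly between the two dates.
The listed periods lying completely between them are Orosirian, Statherian, Calymmian, Ectasian, Stenian, Tonian, Cryogenian — 7 in all.

7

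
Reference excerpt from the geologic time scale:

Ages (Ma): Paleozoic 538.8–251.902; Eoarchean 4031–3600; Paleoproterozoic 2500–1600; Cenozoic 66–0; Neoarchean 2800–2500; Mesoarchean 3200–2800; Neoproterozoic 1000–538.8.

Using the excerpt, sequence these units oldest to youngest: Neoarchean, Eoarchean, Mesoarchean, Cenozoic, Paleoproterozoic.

Sorting by start age (descending Ma, since larger Ma = older): Eoarchean start 4031, Mesoarchean start 3200, Neoarchean start 2800, Paleoproterozoic start 2500, Cenozoic start 66.

Eoarchean → Mesoarchean → Neoarchean → Paleoproterozoic → Cenozoic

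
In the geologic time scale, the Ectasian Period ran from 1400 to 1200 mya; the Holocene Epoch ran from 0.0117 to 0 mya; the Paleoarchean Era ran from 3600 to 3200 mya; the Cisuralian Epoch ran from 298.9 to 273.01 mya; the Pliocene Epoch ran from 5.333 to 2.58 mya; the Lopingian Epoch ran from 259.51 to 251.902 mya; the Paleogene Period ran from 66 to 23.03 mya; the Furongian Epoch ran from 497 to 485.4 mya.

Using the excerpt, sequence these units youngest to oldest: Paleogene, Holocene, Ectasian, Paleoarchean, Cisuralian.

Holocene, Paleogene, Cisuralian, Ectasian, Paleoarchean

Sorting by start age (ascending Ma, since larger Ma = older): Holocene began 0.0117, Paleogene began 66, Cisuralian began 298.9, Ectasian began 1400, Paleoarchean began 3600.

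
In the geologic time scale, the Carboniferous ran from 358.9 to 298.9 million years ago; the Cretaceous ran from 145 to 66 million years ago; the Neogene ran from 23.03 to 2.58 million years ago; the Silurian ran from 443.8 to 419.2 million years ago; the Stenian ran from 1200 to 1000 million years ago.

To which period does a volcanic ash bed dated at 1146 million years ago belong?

1146 Ma lies between 1200 and 1000 Ma, so it falls in the Stenian.

Stenian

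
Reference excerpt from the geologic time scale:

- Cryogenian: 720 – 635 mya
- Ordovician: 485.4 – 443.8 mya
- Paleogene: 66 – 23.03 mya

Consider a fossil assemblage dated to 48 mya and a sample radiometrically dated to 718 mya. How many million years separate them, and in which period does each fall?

Elapsed time: 718 − 48 = 670 Myr.
48 Ma lies within 66–23.03 Ma: Paleogene.
718 Ma lies within 720–635 Ma: Cryogenian.

670 million years apart; the first in the Paleogene, the second in the Cryogenian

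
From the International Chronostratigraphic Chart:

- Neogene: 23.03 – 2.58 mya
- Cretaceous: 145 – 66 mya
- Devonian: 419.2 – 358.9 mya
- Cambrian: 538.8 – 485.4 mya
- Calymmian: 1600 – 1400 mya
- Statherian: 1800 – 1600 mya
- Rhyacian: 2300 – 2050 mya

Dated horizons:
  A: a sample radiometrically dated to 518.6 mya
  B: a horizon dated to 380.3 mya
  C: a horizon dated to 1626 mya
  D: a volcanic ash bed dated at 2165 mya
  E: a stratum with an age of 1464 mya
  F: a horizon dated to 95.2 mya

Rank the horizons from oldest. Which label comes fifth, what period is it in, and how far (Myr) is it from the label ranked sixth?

Larger Ma means older, so oldest first: D 2165 > C 1626 > E 1464 > A 518.6 > B 380.3 > F 95.2.
Counting 5 along gives B (380.3 Ma); the excerpt puts that inside the Devonian, 419.2–358.9 Ma.
Next in line is F (95.2 Ma), and 380.3 − 95.2 = 285.1 Myr.

B, in the Devonian; 285.1 million years to F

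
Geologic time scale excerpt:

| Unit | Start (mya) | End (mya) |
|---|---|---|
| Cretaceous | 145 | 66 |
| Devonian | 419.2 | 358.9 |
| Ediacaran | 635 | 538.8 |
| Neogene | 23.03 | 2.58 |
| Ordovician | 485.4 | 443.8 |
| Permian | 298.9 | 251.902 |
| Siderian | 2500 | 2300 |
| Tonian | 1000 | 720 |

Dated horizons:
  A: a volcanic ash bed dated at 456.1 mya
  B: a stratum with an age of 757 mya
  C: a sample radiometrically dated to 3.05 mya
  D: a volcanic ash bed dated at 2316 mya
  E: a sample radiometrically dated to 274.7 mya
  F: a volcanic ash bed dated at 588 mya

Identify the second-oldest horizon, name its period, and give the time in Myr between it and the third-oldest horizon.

Larger Ma means older, so oldest first: D 2316 > B 757 > F 588 > A 456.1 > E 274.7 > C 3.05.
Counting 2 along gives B (757 Ma); the excerpt puts that inside the Tonian, 1000–720 Ma.
Next in line is F (588 Ma), and 757 − 588 = 169 Myr.

B, in the Tonian; 169 million years to F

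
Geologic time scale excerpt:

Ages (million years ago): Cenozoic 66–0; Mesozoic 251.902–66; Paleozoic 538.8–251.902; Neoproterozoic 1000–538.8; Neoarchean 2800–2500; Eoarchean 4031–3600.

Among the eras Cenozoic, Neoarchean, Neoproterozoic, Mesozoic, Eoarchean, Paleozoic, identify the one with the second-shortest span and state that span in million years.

Durations: Cenozoic 66; Neoarchean 300; Neoproterozoic 461.2; Mesozoic 185.902; Eoarchean 431; Paleozoic 286.898 Myr.
Sorted shortest-first: Cenozoic (66), Mesozoic (185.902), Paleozoic (286.898), Neoarchean (300), Eoarchean (431), Neoproterozoic (461.2).
The second shortest is Mesozoic at 185.902 Myr.

Mesozoic, 185.902 million years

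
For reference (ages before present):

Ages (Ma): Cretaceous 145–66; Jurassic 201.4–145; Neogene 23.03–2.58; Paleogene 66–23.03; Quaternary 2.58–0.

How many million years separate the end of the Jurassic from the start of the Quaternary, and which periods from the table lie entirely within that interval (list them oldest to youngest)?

142.42 million years; Cretaceous, Paleogene, Neogene

End of Jurassic = 145 Ma; start of Quaternary = 2.58 Ma.
Gap = 145 − 2.58 = 142.42 Myr.
Periods wholly inside 145–2.58 Ma: Cretaceous (145–66), Paleogene (66–23.03), Neogene (23.03–2.58).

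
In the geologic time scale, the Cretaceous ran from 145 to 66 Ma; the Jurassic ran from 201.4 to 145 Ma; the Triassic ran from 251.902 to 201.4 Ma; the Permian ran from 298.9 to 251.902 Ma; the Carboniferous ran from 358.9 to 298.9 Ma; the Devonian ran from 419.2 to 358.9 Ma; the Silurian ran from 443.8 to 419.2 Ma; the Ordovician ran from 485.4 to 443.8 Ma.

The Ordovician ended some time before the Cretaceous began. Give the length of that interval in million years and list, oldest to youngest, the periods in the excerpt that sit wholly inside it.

End of Ordovician = 443.8 Ma; start of Cretaceous = 145 Ma.
Gap = 443.8 − 145 = 298.8 Myr.
Periods wholly inside 443.8–145 Ma: Silurian (443.8–419.2), Devonian (419.2–358.9), Carboniferous (358.9–298.9), Permian (298.9–251.902), Triassic (251.902–201.4), Jurassic (201.4–145).

298.8 million years; Silurian, Devonian, Carboniferous, Permian, Triassic, Jurassic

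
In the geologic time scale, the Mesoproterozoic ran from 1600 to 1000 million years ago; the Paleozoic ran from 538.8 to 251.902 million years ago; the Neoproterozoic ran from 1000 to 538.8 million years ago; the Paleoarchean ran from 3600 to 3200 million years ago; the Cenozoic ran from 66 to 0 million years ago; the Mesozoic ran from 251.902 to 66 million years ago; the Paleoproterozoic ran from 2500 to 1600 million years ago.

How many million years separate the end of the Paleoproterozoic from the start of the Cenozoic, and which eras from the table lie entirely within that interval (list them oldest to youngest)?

The Paleoproterozoic closes at 1600 Ma and the Cenozoic opens at 66 Ma, so the interval is 1600 − 66 = 1534 Myr.
An era fits inside if it starts at or after 1600 Ma and ends at or before 66 Ma; oldest first that gives Mesoproterozoic, Neoproterozoic, Paleozoic, Mesozoic.

1534 million years; Mesoproterozoic, Neoproterozoic, Paleozoic, Mesozoic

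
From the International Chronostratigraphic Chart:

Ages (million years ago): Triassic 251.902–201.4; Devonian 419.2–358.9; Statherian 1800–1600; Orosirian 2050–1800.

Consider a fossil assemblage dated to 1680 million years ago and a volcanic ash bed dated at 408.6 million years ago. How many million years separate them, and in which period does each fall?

Elapsed time: 1680 − 408.6 = 1271.4 Myr.
1680 Ma lies within 1800–1600 Ma: Statherian.
408.6 Ma lies within 419.2–358.9 Ma: Devonian.

1271.4 million years apart; the first in the Statherian, the second in the Devonian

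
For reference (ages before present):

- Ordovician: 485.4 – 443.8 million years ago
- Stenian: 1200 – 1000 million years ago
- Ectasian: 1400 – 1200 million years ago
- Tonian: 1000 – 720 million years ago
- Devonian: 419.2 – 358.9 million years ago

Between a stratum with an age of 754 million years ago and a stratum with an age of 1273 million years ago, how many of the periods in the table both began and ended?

1273 Ma sits inside the Ectasian (1400–1200) and 754 Ma inside the Tonian (1000–720); neither of those is wholly between the two dates.
The listed periods lying completely between them are Stenian — 1 in all.

1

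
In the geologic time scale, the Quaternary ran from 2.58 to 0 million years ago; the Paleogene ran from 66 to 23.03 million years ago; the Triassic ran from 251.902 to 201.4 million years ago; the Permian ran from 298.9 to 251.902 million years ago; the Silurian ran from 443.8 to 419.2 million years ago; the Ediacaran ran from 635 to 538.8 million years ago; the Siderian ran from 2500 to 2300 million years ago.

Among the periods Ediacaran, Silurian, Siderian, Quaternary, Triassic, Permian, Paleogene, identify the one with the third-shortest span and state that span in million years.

Start − end for each: Ediacaran 635 − 538.8 = 96.2; Silurian 443.8 − 419.2 = 24.6; Siderian 2500 − 2300 = 200; Quaternary 2.58 − 0 = 2.58; Triassic 251.902 − 201.4 = 50.502; Permian 298.9 − 251.902 = 46.998; Paleogene 66 − 23.03 = 42.97.
Ranking these from shortest: Quaternary < Silurian < Paleogene < Permian < Triassic < Ediacaran < Siderian.
Position 3 in that ranking is Paleogene, which lasted 42.97 Myr.

Paleogene, 42.97 million years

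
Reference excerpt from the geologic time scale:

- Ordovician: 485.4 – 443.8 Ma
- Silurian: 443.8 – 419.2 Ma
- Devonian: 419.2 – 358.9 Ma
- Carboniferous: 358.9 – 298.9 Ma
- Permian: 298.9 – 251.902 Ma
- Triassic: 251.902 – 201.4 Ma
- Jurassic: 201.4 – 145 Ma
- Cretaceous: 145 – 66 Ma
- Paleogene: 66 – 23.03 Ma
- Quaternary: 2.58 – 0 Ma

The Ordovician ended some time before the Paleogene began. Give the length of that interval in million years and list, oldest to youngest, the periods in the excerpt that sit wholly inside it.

377.8 million years; Silurian, Devonian, Carboniferous, Permian, Triassic, Jurassic, Cretaceous

End of Ordovician = 443.8 Ma; start of Paleogene = 66 Ma.
Gap = 443.8 − 66 = 377.8 Myr.
Periods wholly inside 443.8–66 Ma: Silurian (443.8–419.2), Devonian (419.2–358.9), Carboniferous (358.9–298.9), Permian (298.9–251.902), Triassic (251.902–201.4), Jurassic (201.4–145), Cretaceous (145–66).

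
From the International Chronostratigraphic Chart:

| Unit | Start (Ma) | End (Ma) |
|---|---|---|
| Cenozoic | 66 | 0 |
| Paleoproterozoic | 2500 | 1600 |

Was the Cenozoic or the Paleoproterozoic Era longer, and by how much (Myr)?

Paleoproterozoic, by 834 million years

Cenozoic: 66 − 0 = 66 Myr.
Paleoproterozoic: 2500 − 1600 = 900 Myr.
Difference: 900 − 66 = 834 Myr, so the Paleoproterozoic was longer.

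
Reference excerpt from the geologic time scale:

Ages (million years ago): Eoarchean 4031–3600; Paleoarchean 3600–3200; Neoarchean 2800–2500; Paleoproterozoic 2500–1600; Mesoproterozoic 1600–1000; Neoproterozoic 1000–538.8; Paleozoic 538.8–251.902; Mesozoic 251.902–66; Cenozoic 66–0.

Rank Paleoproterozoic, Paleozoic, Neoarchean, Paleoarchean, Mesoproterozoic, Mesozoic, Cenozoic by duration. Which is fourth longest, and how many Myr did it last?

Neoarchean, 300 million years

Start − end for each: Paleoproterozoic 2500 − 1600 = 900; Paleozoic 538.8 − 251.902 = 286.898; Neoarchean 2800 − 2500 = 300; Paleoarchean 3600 − 3200 = 400; Mesoproterozoic 1600 − 1000 = 600; Mesozoic 251.902 − 66 = 185.902; Cenozoic 66 − 0 = 66.
Ranking these from longest: Paleoproterozoic > Mesoproterozoic > Paleoarchean > Neoarchean > Paleozoic > Mesozoic > Cenozoic.
Position 4 in that ranking is Neoarchean, which lasted 300 Myr.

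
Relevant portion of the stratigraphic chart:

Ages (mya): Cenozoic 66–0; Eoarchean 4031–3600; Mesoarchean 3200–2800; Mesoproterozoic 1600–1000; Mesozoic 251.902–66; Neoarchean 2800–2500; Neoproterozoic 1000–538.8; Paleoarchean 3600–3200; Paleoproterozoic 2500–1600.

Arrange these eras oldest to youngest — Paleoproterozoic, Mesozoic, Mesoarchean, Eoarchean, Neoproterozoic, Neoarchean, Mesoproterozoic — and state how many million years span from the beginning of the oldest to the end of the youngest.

Start ages (Ma): Eoarchean 4031, Mesoarchean 3200, Neoarchean 2800, Paleoproterozoic 2500, Mesoproterozoic 1600, Neoproterozoic 1000, Mesozoic 251.902.
Ordered oldest to youngest: Eoarchean, Mesoarchean, Neoarchean, Paleoproterozoic, Mesoproterozoic, Neoproterozoic, Mesozoic.
Span = 4031 − 66 = 3965 Myr.

Eoarchean → Mesoarchean → Neoarchean → Paleoproterozoic → Mesoproterozoic → Neoproterozoic → Mesozoic; total span 3965 Myr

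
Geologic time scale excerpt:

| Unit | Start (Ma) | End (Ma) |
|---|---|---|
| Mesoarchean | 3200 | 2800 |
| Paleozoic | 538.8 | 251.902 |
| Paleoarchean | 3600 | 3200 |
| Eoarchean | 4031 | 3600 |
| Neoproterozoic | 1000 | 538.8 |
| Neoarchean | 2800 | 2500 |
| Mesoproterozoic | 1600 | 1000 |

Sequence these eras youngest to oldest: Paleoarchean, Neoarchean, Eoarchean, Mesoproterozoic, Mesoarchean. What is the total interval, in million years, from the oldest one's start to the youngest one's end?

Mesoproterozoic, Neoarchean, Mesoarchean, Paleoarchean, Eoarchean; total span 3031 Myr

From the excerpt: Paleoarchean 3600–3200; Neoarchean 2800–2500; Eoarchean 4031–3600; Mesoproterozoic 1600–1000; Mesoarchean 3200–2800 (Ma).
Larger Ma is earlier, so the oldest is Eoarchean and the youngest is Mesoproterozoic; youngest to oldest: Mesoproterozoic, Neoarchean, Mesoarchean, Paleoarchean, Eoarchean.
Oldest start 4031 minus youngest end 1000 gives 3031 Myr overall.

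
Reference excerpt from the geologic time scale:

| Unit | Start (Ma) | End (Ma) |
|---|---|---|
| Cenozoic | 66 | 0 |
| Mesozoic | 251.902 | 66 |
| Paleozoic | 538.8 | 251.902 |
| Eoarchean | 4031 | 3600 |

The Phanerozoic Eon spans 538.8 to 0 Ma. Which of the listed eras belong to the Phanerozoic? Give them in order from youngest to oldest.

Cenozoic, Mesozoic, Paleozoic

Eras with both bounds inside 538.8–0 Ma: Cenozoic (66–0), Mesozoic (251.902–66), Paleozoic (538.8–251.902).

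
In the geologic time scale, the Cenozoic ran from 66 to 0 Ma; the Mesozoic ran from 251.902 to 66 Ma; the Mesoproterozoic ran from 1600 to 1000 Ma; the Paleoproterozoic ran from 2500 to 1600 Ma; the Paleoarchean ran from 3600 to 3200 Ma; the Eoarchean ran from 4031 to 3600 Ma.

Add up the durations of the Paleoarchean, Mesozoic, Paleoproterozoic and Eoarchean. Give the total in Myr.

Each duration: Paleoarchean = 400; Mesozoic = 185.902; Paleoproterozoic = 900; Eoarchean = 431.
Sum: 400 + 185.902 + 900 + 431 = 1916.902 Myr.

1916.902 million years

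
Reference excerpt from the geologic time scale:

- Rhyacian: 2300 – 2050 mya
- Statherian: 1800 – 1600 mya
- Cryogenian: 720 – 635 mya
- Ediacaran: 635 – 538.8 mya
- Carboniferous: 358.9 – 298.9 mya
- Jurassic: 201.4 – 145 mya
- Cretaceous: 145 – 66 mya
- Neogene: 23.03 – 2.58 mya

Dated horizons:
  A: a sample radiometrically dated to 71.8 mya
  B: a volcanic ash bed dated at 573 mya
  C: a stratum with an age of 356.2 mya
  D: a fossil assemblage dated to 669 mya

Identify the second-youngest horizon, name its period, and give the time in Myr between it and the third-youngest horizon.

Sorted youngest-first by Ma: A (71.8), C (356.2), B (573), D (669).
The second youngest is C at 356.2 Ma, which lies in 358.9–298.9 Ma: the Carboniferous.
The third youngest is B at 573 Ma; separation = |356.2 − 573| = 216.8 Myr.

C, in the Carboniferous; 216.8 million years to B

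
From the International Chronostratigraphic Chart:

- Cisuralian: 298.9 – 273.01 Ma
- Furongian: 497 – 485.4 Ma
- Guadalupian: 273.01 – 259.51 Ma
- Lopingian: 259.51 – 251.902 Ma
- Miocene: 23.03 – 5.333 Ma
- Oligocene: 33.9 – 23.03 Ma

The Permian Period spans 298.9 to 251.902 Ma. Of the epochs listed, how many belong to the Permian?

3

Epochs inside 298.9–251.902 Ma: Cisuralian, Guadalupian, Lopingian — 3 in total.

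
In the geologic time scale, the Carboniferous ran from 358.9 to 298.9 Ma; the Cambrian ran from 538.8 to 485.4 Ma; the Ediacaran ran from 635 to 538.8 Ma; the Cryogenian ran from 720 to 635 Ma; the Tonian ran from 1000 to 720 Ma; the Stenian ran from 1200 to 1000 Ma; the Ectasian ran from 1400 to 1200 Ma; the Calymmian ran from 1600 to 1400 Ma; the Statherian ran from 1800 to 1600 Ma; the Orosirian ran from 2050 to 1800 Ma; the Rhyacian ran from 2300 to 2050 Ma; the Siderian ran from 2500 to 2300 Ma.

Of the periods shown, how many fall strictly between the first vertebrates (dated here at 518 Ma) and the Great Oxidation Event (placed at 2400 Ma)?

The older date is 2400 Ma and the younger is 518 Ma.
Periods with start < 2400 and end > 518 Ma: Rhyacian (2300–2050), Orosirian (2050–1800), Statherian (1800–1600), Calymmian (1600–1400), Ectasian (1400–1200), Stenian (1200–1000), Tonian (1000–720), Cryogenian (720–635), Ediacaran (635–538.8).
That is 9 complete periods.

9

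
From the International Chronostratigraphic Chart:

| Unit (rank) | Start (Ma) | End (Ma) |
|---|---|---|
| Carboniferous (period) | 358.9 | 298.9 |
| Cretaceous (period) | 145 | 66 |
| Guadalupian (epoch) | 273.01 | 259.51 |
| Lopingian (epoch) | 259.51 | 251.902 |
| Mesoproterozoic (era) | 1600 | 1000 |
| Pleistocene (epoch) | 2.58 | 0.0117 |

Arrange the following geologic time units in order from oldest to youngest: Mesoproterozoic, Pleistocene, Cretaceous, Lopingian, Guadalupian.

Read off each span (Ma): Mesoproterozoic 1600–1000; Pleistocene 2.58–0.0117; Cretaceous 145–66; Lopingian 259.51–251.902; Guadalupian 273.01–259.51.
Larger Ma is older, so oldest→youngest is Mesoproterozoic, Guadalupian, Lopingian, Cretaceous, Pleistocene.

Mesoproterozoic, then Guadalupian, then Lopingian, then Cretaceous, then Pleistocene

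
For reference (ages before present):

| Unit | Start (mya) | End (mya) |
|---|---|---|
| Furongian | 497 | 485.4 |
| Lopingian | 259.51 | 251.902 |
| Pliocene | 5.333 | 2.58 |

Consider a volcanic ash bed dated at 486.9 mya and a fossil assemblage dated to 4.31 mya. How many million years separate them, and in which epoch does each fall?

482.59 million years apart; the first in the Furongian, the second in the Pliocene

Elapsed time: 486.9 − 4.31 = 482.59 Myr.
486.9 Ma lies within 497–485.4 Ma: Furongian.
4.31 Ma lies within 5.333–2.58 Ma: Pliocene.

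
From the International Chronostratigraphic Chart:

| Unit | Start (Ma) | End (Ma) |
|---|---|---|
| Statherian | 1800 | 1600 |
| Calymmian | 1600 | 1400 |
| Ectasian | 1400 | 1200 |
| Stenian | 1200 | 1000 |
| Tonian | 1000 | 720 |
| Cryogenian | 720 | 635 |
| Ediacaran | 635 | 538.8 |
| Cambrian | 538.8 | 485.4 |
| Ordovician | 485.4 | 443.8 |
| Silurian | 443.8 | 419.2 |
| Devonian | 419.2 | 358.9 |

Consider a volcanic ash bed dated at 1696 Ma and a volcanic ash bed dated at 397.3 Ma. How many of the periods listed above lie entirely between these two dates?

9

The older date is 1696 Ma and the younger is 397.3 Ma.
Periods with start < 1696 and end > 397.3 Ma: Calymmian (1600–1400), Ectasian (1400–1200), Stenian (1200–1000), Tonian (1000–720), Cryogenian (720–635), Ediacaran (635–538.8), Cambrian (538.8–485.4), Ordovician (485.4–443.8), Silurian (443.8–419.2).
That is 9 complete periods.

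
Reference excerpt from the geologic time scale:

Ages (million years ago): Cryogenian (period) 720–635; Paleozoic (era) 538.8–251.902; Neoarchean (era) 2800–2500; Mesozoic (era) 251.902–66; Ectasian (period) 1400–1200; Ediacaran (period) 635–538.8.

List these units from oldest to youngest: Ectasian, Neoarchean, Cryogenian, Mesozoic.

Read off each span (Ma): Ectasian 1400–1200; Neoarchean 2800–2500; Cryogenian 720–635; Mesozoic 251.902–66.
Larger Ma is older, so oldest→youngest is Neoarchean, Ectasian, Cryogenian, Mesozoic.

Neoarchean → Ectasian → Cryogenian → Mesozoic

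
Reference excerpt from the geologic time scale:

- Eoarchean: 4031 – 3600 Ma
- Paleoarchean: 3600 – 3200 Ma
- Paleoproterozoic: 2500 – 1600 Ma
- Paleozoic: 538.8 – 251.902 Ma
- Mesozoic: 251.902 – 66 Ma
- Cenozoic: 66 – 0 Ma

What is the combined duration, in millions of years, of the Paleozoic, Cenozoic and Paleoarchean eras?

752.898 million years

Each duration: Paleozoic = 286.898; Cenozoic = 66; Paleoarchean = 400.
Sum: 286.898 + 66 + 400 = 752.898 Myr.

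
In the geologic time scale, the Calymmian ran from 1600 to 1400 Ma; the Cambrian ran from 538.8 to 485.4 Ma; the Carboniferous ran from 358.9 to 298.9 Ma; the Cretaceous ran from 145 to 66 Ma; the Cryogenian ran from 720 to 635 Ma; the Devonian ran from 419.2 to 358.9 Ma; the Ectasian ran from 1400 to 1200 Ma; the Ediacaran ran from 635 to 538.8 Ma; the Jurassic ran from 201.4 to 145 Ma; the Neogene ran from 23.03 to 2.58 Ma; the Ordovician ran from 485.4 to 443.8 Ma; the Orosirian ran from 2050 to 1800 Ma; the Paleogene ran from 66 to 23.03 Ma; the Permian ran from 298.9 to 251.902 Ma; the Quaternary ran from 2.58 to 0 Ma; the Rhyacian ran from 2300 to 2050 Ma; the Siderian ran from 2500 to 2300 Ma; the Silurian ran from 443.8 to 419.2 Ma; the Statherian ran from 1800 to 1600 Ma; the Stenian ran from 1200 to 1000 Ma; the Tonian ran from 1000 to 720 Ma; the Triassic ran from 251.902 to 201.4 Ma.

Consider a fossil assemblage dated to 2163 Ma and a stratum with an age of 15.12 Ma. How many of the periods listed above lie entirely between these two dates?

18

The older date is 2163 Ma and the younger is 15.12 Ma.
Periods with start < 2163 and end > 15.12 Ma: Orosirian (2050–1800), Statherian (1800–1600), Calymmian (1600–1400), Ectasian (1400–1200), Stenian (1200–1000), Tonian (1000–720), Cryogenian (720–635), Ediacaran (635–538.8), Cambrian (538.8–485.4), Ordovician (485.4–443.8), Silurian (443.8–419.2), Devonian (419.2–358.9), Carboniferous (358.9–298.9), Permian (298.9–251.902), Triassic (251.902–201.4), Jurassic (201.4–145), Cretaceous (145–66), Paleogene (66–23.03).
That is 18 complete periods.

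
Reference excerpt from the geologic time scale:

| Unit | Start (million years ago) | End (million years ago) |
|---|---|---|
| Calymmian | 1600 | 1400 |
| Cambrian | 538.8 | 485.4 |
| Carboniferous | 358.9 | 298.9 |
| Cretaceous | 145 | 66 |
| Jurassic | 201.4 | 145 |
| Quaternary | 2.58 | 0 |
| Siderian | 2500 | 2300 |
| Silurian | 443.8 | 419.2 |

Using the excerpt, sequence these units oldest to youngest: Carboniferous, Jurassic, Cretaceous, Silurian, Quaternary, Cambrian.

Cambrian, Silurian, Carboniferous, Jurassic, Cretaceous, Quaternary

Sorting by start age (descending Ma, since larger Ma = older): Cambrian start 538.8, Silurian start 443.8, Carboniferous start 358.9, Jurassic start 201.4, Cretaceous start 145, Quaternary start 2.58.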